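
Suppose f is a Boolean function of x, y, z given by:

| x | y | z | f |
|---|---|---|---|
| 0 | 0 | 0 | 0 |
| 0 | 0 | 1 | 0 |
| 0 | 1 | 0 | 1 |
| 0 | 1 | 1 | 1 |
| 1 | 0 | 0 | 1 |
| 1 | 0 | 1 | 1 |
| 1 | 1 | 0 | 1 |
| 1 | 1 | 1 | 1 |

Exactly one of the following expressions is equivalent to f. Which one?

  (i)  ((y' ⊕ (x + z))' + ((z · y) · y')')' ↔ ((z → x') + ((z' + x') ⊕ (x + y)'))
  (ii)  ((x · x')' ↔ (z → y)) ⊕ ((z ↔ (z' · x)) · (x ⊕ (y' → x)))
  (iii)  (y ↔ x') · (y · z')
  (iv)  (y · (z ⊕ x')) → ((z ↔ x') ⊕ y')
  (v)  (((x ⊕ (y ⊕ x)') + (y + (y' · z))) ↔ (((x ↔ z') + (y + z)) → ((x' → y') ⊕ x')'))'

(i): at (0,1,0) it gives 0, but f = 1 — eliminated.
(ii): at (0,0,0) it gives 1, but f = 0 — eliminated.
(iii): at (0,1,1) it gives 0, but f = 1 — eliminated.
(iv): at (0,0,0) it gives 1, but f = 0 — eliminated.
That leaves (v). Evaluating it on every row reproduces the table of f exactly.

v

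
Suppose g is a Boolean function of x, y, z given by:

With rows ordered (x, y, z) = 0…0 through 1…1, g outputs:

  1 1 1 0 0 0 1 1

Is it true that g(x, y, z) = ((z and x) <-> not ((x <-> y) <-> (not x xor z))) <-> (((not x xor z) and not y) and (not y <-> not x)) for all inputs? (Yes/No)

Yes

Evaluate ((z and x) <-> not ((x <-> y) <-> (not x xor z))) <-> (((not x xor z) and not y) and (not y <-> not x)) on each row and compare to g:
  x=0, y=0, z=0: formula gives 1, g = 1 ✓
  x=0, y=0, z=1: formula gives 1, g = 1 ✓
  x=0, y=1, z=0: formula gives 1, g = 1 ✓
  x=0, y=1, z=1: formula gives 0, g = 0 ✓
  x=1, y=0, z=0: formula gives 0, g = 0 ✓
  … (the remaining 3 rows also agree.)
All 8 rows match — the expression computes g exactly.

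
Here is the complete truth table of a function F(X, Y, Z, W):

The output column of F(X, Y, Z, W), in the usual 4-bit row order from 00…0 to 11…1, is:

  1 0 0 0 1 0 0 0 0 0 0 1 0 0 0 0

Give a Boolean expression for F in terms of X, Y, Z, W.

F(X, Y, Z, W) = ((((¬X ∧ ¬Y) ∧ ¬Z) ∧ ¬W) ∨ (((¬X ∧ Y) ∧ ¬Z) ∧ ¬W)) ∨ (((X ∧ ¬Y) ∧ Z) ∧ W)

Collect the rows where F=1 — (0,0,0,0), (0,1,0,0), (1,0,1,1) — and write one minterm per row: ¬X·¬Y·¬Z·¬W, ¬X·Y·¬Z·¬W, X·¬Y·Z·W. Their union (logical OR) reproduces the table exactly.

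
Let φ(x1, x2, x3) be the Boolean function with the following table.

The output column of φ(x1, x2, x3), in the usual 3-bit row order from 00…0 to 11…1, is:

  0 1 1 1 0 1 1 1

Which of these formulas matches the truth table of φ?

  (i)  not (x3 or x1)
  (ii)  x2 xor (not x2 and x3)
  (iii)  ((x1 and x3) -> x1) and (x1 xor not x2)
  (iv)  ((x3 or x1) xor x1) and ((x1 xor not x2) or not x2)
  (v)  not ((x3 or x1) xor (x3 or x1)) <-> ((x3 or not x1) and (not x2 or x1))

(i) disagrees with φ on (0,0,0) (formula → 1, table → 0); rule it out.
(iii) disagrees with φ on (0,0,0) (formula → 1, table → 0); rule it out.
(iv) disagrees with φ on (0,1,0) (formula → 0, table → 1); rule it out.
(v) disagrees with φ on (0,0,0) (formula → 1, table → 0); rule it out.
That leaves (ii). Evaluating it on every row reproduces the table of φ exactly.

ii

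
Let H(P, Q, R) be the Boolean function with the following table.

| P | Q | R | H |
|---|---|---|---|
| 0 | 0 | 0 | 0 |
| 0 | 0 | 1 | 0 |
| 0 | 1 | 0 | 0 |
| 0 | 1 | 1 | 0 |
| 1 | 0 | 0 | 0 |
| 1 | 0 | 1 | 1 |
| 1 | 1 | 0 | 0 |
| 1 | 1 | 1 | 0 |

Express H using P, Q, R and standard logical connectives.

Only row (1,0,1) gives 1. That row's minterm P·¬Q·R is H directly.

H(P, Q, R) = (P and not Q) and R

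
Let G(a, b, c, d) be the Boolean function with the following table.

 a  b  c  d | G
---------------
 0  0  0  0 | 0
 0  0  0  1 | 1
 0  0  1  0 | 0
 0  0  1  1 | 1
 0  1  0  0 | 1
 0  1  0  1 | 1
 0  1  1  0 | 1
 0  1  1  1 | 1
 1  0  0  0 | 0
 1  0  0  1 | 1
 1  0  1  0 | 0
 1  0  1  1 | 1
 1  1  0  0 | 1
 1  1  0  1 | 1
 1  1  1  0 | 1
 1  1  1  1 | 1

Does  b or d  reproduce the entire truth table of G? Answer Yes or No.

Yes

Test each input against both G and the formula:
  a=0, b=0, c=0, d=0: formula gives 0, G = 0 ✓
  a=0, b=0, c=0, d=1: formula gives 1, G = 1 ✓
  a=0, b=0, c=1, d=0: formula gives 0, G = 0 ✓
  a=0, b=0, c=1, d=1: formula gives 1, G = 1 ✓
  … (the remaining 12 rows also agree.)
All 16 rows match — the expression computes G exactly.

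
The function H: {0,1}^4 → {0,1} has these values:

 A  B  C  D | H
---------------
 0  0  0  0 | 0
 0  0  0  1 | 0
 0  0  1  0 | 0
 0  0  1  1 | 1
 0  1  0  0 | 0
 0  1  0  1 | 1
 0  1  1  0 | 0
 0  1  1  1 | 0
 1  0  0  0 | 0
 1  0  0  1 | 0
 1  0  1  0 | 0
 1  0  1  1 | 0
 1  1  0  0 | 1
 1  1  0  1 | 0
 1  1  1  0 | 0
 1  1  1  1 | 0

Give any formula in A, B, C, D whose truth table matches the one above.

H(A, B, C, D) = ((((¬A ∧ ¬B) ∧ C) ∧ D) ∨ (((¬A ∧ B) ∧ ¬C) ∧ D)) ∨ (((A ∧ B) ∧ ¬C) ∧ ¬D)

H=1 on 3 inputs: (0,0,1,1), (0,1,0,1), (1,1,0,0). Reading each as a conjunction of literals (¬A·¬B·C·D, ¬A·B·¬C·D, A·B·¬C·¬D) and taking the OR gives the canonical DNF.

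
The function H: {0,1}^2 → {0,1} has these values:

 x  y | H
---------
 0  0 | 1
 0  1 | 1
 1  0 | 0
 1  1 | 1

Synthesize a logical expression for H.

H(x, y) = x -> y

This is x → y (false only at 1,0).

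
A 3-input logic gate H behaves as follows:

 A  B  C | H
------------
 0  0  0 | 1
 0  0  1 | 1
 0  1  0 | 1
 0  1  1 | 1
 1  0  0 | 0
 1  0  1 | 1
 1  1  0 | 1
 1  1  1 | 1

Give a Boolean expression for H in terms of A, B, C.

H(A, B, C) = ~((A & ~B) & ~C)

H is 0 on exactly one input, (1,0,0), whose minterm is A·¬B·¬C. So H is the negation of that single conjunction.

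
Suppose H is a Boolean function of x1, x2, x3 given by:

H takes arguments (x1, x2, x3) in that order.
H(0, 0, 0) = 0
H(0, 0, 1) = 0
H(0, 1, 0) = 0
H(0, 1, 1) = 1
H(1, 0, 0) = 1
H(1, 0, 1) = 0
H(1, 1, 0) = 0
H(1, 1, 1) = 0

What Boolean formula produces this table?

Collect the rows where H=1 — (0,1,1), (1,0,0) — and write one minterm per row: ¬x1·x2·x3, x1·¬x2·¬x3. Their union (logical OR) reproduces the table exactly.

H(x1, x2, x3) = ((NOT x1 AND x2) AND x3) OR ((x1 AND NOT x2) AND NOT x3)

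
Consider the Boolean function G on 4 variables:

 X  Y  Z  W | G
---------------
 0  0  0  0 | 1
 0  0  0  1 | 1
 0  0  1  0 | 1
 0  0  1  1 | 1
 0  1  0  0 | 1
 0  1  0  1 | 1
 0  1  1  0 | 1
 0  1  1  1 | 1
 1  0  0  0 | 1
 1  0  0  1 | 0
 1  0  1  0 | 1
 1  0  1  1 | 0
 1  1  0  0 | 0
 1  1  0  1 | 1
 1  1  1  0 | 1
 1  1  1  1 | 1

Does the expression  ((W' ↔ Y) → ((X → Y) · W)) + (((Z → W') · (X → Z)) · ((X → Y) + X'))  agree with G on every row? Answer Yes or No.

Check the formula against G row by row:
  X=0, Y=0, Z=0, W=0: formula gives 1, G = 1 ✓
  X=0, Y=0, Z=0, W=1: formula gives 1, G = 1 ✓
  X=0, Y=0, Z=1, W=0: formula gives 1, G = 1 ✓
  X=0, Y=0, Z=1, W=1: formula gives 1, G = 1 ✓
  … (the remaining 12 rows also agree.)
Every row agrees, so the formula is equivalent.

Yes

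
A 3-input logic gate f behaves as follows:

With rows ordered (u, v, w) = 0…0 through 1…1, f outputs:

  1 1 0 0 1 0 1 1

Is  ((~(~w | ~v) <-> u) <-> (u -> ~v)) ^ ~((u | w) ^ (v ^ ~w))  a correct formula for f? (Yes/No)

Evaluate ((~(~w | ~v) <-> u) <-> (u -> ~v)) ^ ~((u | w) ^ (v ^ ~w)) on each row and compare to f:
  u=0, v=0, w=0: formula gives 1, f = 1 ✓
  u=0, v=0, w=1: formula gives 1, f = 1 ✓
  u=0, v=1, w=0: formula gives 0, f = 0 ✓
  u=0, v=1, w=1: formula gives 1, but f = 0 ✗
Since they disagree at (0,1,1), the expression is not a correct formula for f.

No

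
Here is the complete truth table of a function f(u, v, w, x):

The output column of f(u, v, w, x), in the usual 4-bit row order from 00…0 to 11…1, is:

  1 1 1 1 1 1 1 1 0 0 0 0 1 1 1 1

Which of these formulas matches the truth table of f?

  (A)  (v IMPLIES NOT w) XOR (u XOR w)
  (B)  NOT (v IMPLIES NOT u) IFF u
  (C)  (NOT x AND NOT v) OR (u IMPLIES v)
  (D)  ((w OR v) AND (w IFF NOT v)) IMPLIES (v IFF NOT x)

(A): at (0,0,1,0) it gives 0, but f = 1 — eliminated.
(C): at (1,0,0,0) it gives 1, but f = 0 — eliminated.
(D): at (0,0,1,0) it gives 0, but f = 1 — eliminated.
(B) is the remaining candidate, and it agrees with f on all 16 inputs.

B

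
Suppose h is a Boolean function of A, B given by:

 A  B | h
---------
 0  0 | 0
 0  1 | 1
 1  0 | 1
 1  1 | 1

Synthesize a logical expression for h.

h(A, B) = A + B

The output is 1 whenever at least one input is 1 — the OR of all inputs.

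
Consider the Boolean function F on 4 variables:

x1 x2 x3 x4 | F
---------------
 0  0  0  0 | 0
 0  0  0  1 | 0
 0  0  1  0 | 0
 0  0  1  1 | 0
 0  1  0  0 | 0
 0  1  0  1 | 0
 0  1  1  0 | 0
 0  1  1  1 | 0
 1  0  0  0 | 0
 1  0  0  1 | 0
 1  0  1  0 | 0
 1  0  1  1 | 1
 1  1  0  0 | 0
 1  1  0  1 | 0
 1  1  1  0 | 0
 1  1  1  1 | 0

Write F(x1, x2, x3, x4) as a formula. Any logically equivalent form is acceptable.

Only row (1,0,1,1) gives 1. That row's minterm x1·¬x2·x3·x4 is F directly.

F(x1, x2, x3, x4) = ((x1 AND NOT x2) AND x3) AND x4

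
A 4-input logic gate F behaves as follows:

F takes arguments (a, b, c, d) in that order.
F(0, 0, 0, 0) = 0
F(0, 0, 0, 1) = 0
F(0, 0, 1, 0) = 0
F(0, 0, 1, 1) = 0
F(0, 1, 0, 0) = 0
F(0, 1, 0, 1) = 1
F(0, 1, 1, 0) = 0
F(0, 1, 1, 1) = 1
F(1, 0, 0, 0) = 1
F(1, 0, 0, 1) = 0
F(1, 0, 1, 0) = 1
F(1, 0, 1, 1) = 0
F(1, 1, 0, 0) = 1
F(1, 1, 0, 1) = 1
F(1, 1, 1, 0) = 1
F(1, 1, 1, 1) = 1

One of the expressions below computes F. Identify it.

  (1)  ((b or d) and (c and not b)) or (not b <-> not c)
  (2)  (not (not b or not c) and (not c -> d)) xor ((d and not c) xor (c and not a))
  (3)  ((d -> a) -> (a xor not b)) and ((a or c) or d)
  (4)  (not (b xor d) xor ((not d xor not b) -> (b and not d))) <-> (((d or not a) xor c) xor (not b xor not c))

4

(1) disagrees with F on (0,0,0,0) (formula → 1, table → 0); rule it out.
(2) disagrees with F on (0,0,0,1) (formula → 1, table → 0); rule it out.
(3) disagrees with F on (0,0,0,1) (formula → 1, table → 0); rule it out.
(4) is the remaining candidate, and it agrees with F on all 16 inputs.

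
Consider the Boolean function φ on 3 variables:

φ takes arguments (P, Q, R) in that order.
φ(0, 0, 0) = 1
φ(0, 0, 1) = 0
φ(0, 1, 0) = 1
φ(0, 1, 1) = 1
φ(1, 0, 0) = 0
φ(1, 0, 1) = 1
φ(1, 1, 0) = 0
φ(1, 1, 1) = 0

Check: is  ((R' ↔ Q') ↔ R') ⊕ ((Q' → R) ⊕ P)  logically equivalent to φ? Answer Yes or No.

Check the formula against φ row by row:
  P=0, Q=0, R=0: formula gives 1, φ = 1 ✓
  P=0, Q=0, R=1: formula gives 0, φ = 0 ✓
  P=0, Q=1, R=0: formula gives 1, φ = 1 ✓
  P=0, Q=1, R=1: formula gives 1, φ = 1 ✓
  P=1, Q=0, R=0: formula gives 0, φ = 0 ✓
  …and likewise for the remaining 3 rows.
All 8 rows match — the expression computes φ exactly.

Yes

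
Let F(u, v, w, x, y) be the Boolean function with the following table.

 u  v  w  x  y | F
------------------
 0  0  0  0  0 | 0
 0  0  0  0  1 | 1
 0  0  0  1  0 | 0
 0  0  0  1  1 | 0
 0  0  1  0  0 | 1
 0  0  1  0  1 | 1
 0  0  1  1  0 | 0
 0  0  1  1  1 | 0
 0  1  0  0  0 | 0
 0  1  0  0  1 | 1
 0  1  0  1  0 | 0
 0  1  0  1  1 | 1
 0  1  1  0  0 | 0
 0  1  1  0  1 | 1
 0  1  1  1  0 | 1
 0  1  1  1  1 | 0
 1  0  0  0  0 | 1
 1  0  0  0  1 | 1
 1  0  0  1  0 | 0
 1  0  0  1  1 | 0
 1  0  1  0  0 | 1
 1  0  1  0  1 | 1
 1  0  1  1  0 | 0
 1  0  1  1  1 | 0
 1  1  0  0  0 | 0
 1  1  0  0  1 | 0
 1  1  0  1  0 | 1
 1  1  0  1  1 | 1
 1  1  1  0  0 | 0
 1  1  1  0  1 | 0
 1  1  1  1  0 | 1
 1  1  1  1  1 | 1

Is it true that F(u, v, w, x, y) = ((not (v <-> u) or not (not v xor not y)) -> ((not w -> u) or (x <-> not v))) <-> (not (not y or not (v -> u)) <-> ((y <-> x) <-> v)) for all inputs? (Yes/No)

Yes

Check the formula against F row by row:
  u=0, v=0, w=0, x=0, y=0: formula gives 0, F = 0 ✓
  u=0, v=0, w=0, x=0, y=1: formula gives 1, F = 1 ✓
  u=0, v=0, w=0, x=1, y=0: formula gives 0, F = 0 ✓
  u=0, v=0, w=0, x=1, y=1: formula gives 0, F = 0 ✓
  …and likewise for the remaining 28 rows.
Every row agrees, so the formula is equivalent.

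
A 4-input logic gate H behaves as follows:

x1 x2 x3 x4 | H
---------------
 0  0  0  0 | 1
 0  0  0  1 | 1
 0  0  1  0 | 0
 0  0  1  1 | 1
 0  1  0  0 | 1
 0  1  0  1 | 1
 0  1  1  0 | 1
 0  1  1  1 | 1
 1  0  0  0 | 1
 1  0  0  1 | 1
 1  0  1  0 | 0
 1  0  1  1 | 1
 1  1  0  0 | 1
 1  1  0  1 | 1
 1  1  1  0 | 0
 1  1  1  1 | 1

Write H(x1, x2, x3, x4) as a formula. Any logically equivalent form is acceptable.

The 0-rows are (0,0,1,0), (1,0,1,0), (1,1,1,0). Take each as a conjunction (¬x1·¬x2·x3·¬x4, x1·¬x2·x3·¬x4, x1·x2·x3·¬x4), form their disjunction, and complement — that gives a formula that is 1 everywhere H is.

H(x1, x2, x3, x4) = (((((x1' · x2') · x3) · x4') + (((x1 · x2') · x3) · x4')) + (((x1 · x2) · x3) · x4'))'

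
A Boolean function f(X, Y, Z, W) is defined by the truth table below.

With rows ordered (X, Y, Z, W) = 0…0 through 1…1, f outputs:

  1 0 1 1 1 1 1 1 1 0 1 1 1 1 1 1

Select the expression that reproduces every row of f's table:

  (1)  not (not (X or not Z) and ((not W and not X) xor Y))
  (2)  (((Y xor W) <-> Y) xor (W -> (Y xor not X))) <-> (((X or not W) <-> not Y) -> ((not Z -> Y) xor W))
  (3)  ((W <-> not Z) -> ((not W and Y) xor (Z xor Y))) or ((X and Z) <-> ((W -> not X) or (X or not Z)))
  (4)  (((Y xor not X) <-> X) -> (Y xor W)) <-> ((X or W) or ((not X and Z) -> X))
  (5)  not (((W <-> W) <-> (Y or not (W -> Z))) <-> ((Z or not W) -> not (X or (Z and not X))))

3

(1) fails at (0,0,0,1): the formula yields 1, f is 0.
(2) fails at (0,0,0,1): the formula yields 1, f is 0.
(4) fails at (0,0,0,1): the formula yields 1, f is 0.
(5) fails at (0,0,1,0): the formula yields 0, f is 1.
That leaves (3). Evaluating it on every row reproduces the table of f exactly.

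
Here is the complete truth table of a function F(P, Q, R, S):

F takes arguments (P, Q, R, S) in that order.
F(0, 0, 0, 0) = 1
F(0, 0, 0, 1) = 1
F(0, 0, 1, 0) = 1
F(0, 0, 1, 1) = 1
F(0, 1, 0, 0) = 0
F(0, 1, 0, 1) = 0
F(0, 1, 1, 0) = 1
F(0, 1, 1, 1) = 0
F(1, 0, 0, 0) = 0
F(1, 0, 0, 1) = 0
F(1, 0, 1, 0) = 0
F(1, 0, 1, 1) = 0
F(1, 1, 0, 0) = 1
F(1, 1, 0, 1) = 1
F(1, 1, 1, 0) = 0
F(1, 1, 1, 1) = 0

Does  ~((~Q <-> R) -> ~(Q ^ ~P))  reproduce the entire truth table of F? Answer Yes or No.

No

Check the formula against F row by row:
  P=0, Q=0, R=0, S=0: formula gives 0, but F = 1 ✗
A single disagreement suffices: at (0,0,0,0) they differ, so the formula does not compute F.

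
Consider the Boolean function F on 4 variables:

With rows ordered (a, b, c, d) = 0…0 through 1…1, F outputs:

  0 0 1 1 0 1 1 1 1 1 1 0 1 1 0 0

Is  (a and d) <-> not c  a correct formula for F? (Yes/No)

Test each input against both F and the formula:
  a=0, b=0, c=0, d=0: formula gives 0, F = 0 ✓
  a=0, b=0, c=0, d=1: formula gives 0, F = 0 ✓
  a=0, b=0, c=1, d=0: formula gives 1, F = 1 ✓
  a=0, b=0, c=1, d=1: formula gives 1, F = 1 ✓
  …
  a=0, b=1, c=0, d=1: formula gives 0, but F = 1 ✗
Since they disagree at (0,1,0,1), the expression is not a correct formula for F.

No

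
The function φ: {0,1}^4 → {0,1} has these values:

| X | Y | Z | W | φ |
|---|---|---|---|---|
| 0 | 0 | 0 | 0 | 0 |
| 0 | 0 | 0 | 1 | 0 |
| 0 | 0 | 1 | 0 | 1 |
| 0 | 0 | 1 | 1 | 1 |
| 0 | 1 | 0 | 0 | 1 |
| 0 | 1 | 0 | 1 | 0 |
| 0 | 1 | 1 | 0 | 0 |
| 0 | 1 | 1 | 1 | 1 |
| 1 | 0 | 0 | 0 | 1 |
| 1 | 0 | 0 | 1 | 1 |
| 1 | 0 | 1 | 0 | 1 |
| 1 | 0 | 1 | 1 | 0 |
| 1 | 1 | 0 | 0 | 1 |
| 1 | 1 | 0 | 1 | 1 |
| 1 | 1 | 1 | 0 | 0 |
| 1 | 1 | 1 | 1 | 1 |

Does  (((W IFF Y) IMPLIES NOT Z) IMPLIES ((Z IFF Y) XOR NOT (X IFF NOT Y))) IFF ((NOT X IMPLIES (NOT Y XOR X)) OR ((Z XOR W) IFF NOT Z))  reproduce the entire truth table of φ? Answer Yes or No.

Yes

Test each input against both φ and the formula:
  X=0, Y=0, Z=0, W=0: formula gives 0, φ = 0 ✓
  X=0, Y=0, Z=0, W=1: formula gives 0, φ = 0 ✓
  X=0, Y=0, Z=1, W=0: formula gives 1, φ = 1 ✓
  X=0, Y=0, Z=1, W=1: formula gives 1, φ = 1 ✓
  …and likewise for the remaining 12 rows.
Every row agrees, so the formula is equivalent.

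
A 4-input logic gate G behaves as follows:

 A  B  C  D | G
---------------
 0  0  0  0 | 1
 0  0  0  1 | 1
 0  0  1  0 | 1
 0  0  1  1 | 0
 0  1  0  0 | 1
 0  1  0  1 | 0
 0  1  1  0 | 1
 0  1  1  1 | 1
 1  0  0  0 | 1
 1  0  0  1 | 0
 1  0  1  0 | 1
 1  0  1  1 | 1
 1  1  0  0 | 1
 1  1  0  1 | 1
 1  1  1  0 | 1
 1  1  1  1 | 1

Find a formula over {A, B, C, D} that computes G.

G(A, B, C, D) = ¬(((((¬A ∧ ¬B) ∧ C) ∧ D) ∨ (((¬A ∧ B) ∧ ¬C) ∧ D)) ∨ (((A ∧ ¬B) ∧ ¬C) ∧ D))

G is 0 on only 3 rows — (0,0,1,1), (0,1,0,1), (1,0,0,1). Writing each as a minterm (¬A·¬B·C·D, ¬A·B·¬C·D, A·¬B·¬C·D) and OR-ing them characterizes exactly where G=0, so G is the negation of that disjunction.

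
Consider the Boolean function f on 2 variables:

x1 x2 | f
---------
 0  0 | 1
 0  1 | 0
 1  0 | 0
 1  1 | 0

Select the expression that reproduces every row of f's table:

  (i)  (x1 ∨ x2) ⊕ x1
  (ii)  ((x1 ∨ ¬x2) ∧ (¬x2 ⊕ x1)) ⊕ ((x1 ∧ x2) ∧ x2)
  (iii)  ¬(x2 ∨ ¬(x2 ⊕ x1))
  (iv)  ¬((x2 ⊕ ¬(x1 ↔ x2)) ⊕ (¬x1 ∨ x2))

ii

(i) fails at (0,0): the formula yields 0, f is 1.
(iii) fails at (0,0): the formula yields 0, f is 1.
(iv) fails at (0,0): the formula yields 0, f is 1.
Only (ii) survives; checking it on all 4 rows confirms it matches f.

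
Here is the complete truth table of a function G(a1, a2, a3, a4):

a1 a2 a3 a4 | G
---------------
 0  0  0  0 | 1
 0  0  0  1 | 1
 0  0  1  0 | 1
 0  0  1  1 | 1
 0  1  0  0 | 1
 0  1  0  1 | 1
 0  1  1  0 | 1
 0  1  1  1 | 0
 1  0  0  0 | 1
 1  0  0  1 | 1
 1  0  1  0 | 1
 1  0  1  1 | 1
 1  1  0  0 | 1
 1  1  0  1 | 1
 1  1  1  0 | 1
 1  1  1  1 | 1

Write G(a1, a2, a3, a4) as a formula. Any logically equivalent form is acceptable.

G is 0 on exactly one input, (0,1,1,1), whose minterm is ¬a1·a2·a3·a4. So G is the negation of that single conjunction.

G(a1, a2, a3, a4) = ~(((~a1 & a2) & a3) & a4)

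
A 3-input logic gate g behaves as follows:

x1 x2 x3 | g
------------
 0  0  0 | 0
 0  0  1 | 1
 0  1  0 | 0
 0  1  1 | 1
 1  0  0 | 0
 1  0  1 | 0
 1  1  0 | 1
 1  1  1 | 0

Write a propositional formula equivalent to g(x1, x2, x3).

g=1 on 3 inputs: (0,0,1), (0,1,1), (1,1,0). Reading each as a conjunction of literals (¬x1·¬x2·x3, ¬x1·x2·x3, x1·x2·¬x3) and taking the OR gives the canonical DNF.

g(x1, x2, x3) = (((x1' · x2') · x3) + ((x1' · x2) · x3)) + ((x1 · x2) · x3')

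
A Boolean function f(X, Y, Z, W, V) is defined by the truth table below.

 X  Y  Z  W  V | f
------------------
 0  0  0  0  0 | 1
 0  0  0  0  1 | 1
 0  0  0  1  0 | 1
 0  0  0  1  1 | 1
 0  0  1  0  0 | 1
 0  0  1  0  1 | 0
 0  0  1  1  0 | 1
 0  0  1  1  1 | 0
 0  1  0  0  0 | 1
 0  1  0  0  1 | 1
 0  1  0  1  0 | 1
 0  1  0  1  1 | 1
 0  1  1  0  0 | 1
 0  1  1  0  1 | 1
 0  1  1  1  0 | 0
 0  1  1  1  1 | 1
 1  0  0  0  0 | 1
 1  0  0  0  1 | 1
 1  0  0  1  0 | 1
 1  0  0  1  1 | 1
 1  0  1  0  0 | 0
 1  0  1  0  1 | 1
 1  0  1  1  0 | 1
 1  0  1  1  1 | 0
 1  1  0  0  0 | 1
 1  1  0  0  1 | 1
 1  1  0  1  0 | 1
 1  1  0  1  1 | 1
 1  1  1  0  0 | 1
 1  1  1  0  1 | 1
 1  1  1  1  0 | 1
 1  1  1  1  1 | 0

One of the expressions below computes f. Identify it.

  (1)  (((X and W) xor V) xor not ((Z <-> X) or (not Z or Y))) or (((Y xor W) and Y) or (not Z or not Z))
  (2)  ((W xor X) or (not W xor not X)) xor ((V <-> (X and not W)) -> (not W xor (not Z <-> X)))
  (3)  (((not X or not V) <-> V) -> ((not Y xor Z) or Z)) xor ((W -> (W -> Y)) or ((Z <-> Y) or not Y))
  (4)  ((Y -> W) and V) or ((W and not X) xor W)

1

(2) fails at (0,0,0,1,1): the formula yields 0, f is 1.
(3) fails at (0,0,0,0,0): the formula yields 0, f is 1.
(4) fails at (0,0,0,0,0): the formula yields 0, f is 1.
That leaves (1). Evaluating it on every row reproduces the table of f exactly.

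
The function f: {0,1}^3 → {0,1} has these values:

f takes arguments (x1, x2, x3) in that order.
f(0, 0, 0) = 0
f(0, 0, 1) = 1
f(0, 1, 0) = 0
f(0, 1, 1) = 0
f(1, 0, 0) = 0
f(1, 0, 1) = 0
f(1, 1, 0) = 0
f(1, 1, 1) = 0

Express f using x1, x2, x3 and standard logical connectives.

f(x1, x2, x3) = (~x1 & ~x2) & x3

Only row (0,0,1) gives 1. That row's minterm ¬x1·¬x2·x3 is f directly.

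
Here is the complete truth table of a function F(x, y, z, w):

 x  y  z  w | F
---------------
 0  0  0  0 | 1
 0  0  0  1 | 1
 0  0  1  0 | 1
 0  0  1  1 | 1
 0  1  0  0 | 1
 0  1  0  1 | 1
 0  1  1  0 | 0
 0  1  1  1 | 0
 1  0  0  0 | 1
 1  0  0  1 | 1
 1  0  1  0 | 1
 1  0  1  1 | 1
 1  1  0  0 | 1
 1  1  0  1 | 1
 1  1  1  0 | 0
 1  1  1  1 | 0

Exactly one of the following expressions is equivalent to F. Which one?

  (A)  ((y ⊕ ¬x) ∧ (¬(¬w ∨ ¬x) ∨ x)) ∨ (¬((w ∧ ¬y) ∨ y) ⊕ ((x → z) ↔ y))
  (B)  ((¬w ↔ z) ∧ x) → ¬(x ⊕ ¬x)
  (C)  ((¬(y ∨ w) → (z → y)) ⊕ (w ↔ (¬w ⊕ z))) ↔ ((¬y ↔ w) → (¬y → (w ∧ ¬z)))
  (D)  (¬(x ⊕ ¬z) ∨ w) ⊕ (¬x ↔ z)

(A) fails at (0,0,0,1): the formula yields 0, F is 1.
(B) fails at (0,1,1,0): the formula yields 1, F is 0.
(D) fails at (0,0,0,0): the formula yields 0, F is 1.
Only (C) survives; checking it on all 16 rows confirms it matches F.

C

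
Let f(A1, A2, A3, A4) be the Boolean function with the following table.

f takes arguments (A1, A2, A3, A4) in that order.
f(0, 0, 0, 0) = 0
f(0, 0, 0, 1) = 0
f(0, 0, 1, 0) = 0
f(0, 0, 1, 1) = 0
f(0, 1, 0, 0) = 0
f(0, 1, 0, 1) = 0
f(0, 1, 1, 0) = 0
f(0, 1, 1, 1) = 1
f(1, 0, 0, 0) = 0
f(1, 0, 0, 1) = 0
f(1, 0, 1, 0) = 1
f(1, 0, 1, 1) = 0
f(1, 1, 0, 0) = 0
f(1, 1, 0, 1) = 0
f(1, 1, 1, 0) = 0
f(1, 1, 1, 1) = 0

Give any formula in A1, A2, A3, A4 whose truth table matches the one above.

f=1 on 2 inputs: (0,1,1,1), (1,0,1,0). Reading each as a conjunction of literals (¬A1·A2·A3·A4, A1·¬A2·A3·¬A4) and taking the OR gives the canonical DNF.

f(A1, A2, A3, A4) = (((¬A1 ∧ A2) ∧ A3) ∧ A4) ∨ (((A1 ∧ ¬A2) ∧ A3) ∧ ¬A4)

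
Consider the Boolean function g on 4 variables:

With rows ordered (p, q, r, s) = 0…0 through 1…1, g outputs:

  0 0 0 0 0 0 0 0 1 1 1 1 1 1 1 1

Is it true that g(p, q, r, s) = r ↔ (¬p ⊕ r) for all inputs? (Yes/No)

Yes

Check the formula against g row by row:
  p=0, q=0, r=0, s=0: formula gives 0, g = 0 ✓
  p=0, q=0, r=0, s=1: formula gives 0, g = 0 ✓
  p=0, q=0, r=1, s=0: formula gives 0, g = 0 ✓
  p=0, q=0, r=1, s=1: formula gives 0, g = 0 ✓
  … (the remaining 12 rows also agree.)
All 16 rows match — the expression computes g exactly.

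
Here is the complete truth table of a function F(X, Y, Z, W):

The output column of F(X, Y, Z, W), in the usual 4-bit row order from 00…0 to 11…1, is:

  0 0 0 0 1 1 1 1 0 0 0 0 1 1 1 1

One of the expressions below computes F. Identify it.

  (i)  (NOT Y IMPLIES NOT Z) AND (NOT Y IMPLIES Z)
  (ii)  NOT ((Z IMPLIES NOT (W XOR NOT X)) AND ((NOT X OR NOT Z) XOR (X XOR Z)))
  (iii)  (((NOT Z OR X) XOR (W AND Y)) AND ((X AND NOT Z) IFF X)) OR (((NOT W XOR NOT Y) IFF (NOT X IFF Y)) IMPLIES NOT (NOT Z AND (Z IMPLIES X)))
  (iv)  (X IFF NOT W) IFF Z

(ii) fails at (0,0,1,0): the formula yields 1, F is 0.
(iii) fails at (0,0,0,0): the formula yields 1, F is 0.
(iv) fails at (0,0,0,0): the formula yields 1, F is 0.
That leaves (i). Evaluating it on every row reproduces the table of F exactly.

i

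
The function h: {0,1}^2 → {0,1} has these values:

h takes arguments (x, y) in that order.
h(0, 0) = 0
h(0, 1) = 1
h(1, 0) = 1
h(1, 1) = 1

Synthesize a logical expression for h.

The output is 1 whenever at least one input is 1 — the OR of all inputs.

h(x, y) = x or y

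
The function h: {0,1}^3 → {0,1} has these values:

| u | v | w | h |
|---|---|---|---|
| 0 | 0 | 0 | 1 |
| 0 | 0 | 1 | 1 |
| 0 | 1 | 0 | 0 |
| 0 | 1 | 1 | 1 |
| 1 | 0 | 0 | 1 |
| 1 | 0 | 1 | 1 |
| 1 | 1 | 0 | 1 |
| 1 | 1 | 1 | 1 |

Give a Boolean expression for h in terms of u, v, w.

h(u, v, w) = ¬((¬u ∧ v) ∧ ¬w)

h is 0 on exactly one input, (0,1,0), whose minterm is ¬u·v·¬w. So h is the negation of that single conjunction.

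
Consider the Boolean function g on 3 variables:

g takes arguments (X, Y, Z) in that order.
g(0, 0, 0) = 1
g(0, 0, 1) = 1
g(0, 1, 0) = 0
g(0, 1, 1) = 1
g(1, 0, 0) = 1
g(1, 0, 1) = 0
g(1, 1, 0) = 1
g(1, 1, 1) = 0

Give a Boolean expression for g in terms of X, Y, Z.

g is 0 on only 3 rows — (0,1,0), (1,0,1), (1,1,1). Writing each as a minterm (¬X·Y·¬Z, X·¬Y·Z, X·Y·Z) and OR-ing them characterizes exactly where g=0, so g is the negation of that disjunction.

g(X, Y, Z) = NOT ((((NOT X AND Y) AND NOT Z) OR ((X AND NOT Y) AND Z)) OR ((X AND Y) AND Z))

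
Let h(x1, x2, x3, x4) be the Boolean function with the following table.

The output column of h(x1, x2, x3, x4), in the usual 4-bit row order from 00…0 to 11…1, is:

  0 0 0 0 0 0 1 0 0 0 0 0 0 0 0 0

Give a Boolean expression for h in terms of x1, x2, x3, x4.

h is 1 on exactly one input, (0,1,1,0), whose minterm is ¬x1·x2·x3·¬x4. So h is just that conjunction.

h(x1, x2, x3, x4) = ((x1' · x2) · x3) · x4'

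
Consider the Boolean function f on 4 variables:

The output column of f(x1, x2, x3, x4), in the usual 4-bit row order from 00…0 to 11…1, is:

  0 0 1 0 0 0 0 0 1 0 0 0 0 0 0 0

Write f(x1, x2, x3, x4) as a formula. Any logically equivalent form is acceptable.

Collect the rows where f=1 — (0,0,1,0), (1,0,0,0) — and write one minterm per row: ¬x1·¬x2·x3·¬x4, x1·¬x2·¬x3·¬x4. Their union (logical OR) reproduces the table exactly.

f(x1, x2, x3, x4) = (((not x1 and not x2) and x3) and not x4) or (((x1 and not x2) and not x3) and not x4)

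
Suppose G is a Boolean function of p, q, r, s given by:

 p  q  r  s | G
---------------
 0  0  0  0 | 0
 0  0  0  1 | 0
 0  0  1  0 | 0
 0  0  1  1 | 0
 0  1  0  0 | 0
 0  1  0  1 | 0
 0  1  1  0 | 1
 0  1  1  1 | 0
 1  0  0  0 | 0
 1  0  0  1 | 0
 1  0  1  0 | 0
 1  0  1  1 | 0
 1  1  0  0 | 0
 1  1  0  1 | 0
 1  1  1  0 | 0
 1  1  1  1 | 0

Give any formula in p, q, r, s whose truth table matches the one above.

G(p, q, r, s) = ((not p and q) and r) and not s

Only row (0,1,1,0) gives 1. That row's minterm ¬p·q·r·¬s is G directly.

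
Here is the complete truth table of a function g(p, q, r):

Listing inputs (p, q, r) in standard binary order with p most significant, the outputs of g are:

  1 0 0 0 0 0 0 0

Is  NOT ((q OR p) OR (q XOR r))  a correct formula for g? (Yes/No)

Test each input against both g and the formula:
  p=0, q=0, r=0: formula gives 1, g = 1 ✓
  p=0, q=0, r=1: formula gives 0, g = 0 ✓
  p=0, q=1, r=0: formula gives 0, g = 0 ✓
  p=0, q=1, r=1: formula gives 0, g = 0 ✓
  p=1, q=0, r=0: formula gives 0, g = 0 ✓
  … (the remaining 3 rows also agree.)
All 8 rows match — the expression computes g exactly.

Yes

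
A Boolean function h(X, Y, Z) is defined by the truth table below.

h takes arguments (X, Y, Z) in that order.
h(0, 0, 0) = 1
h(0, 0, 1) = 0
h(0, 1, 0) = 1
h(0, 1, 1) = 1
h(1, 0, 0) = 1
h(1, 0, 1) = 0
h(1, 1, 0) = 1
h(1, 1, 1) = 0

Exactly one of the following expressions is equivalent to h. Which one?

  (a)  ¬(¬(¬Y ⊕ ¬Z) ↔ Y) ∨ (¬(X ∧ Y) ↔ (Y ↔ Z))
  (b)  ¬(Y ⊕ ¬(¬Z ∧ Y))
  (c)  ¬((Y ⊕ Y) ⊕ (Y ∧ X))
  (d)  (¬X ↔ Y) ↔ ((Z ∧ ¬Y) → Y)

a

(b): at (0,0,0) it gives 0, but h = 1 — eliminated.
(c): at (0,0,1) it gives 1, but h = 0 — eliminated.
(d): at (0,0,0) it gives 0, but h = 1 — eliminated.
Only (a) survives; checking it on all 8 rows confirms it matches h.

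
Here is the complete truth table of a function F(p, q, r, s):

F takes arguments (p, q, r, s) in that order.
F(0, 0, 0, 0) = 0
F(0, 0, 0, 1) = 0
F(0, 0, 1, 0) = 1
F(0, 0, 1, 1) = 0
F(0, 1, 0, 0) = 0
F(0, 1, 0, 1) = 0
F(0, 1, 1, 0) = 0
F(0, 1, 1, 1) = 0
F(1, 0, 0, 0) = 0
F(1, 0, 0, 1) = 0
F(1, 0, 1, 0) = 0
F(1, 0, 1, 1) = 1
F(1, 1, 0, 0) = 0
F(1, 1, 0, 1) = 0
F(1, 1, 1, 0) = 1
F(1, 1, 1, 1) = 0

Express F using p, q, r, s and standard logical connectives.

Collect the rows where F=1 — (0,0,1,0), (1,0,1,1), (1,1,1,0) — and write one minterm per row: ¬p·¬q·r·¬s, p·¬q·r·s, p·q·r·¬s. Their union (logical OR) reproduces the table exactly.

F(p, q, r, s) = ((((not p and not q) and r) and not s) or (((p and not q) and r) and s)) or (((p and q) and r) and not s)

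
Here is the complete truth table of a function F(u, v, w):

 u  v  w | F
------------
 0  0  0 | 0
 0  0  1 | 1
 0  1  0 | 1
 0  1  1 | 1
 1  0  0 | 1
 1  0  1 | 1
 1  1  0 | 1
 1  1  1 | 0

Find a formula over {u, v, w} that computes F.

There are just 2 zero rows: (0,0,0), (1,1,1). Their minterms are ¬u·¬v·¬w, u·v·w; the OR of those covers precisely the 0-outputs, and negating it yields F.

F(u, v, w) = NOT (((NOT u AND NOT v) AND NOT w) OR ((u AND v) AND w))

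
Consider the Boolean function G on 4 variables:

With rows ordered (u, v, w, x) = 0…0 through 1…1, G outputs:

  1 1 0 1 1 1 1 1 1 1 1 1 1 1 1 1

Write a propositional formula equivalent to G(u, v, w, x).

G(u, v, w, x) = ~(((~u & ~v) & w) & ~x)

G is 0 on exactly one input, (0,0,1,0), whose minterm is ¬u·¬v·w·¬x. So G is the negation of that single conjunction.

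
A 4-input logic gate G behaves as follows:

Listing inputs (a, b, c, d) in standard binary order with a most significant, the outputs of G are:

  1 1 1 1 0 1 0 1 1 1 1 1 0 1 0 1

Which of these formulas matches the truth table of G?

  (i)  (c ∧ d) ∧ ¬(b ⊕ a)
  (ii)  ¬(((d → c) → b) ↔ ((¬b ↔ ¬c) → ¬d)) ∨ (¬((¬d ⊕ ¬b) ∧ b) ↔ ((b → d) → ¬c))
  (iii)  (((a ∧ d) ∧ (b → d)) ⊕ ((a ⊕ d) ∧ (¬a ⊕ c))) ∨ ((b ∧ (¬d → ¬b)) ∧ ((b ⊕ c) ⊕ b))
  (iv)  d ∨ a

(i) disagrees with G on (0,0,0,0) (formula → 0, table → 1); rule it out.
(iii) disagrees with G on (0,0,0,0) (formula → 0, table → 1); rule it out.
(iv) disagrees with G on (0,0,0,0) (formula → 0, table → 1); rule it out.
Only (ii) survives; checking it on all 16 rows confirms it matches G.

ii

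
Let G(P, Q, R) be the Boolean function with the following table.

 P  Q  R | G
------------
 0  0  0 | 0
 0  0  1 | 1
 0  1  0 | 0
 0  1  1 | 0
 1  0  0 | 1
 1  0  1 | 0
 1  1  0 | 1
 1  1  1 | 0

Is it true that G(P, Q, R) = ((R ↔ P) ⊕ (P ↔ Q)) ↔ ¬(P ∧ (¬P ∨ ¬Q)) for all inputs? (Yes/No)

Test each input against both G and the formula:
  P=0, Q=0, R=0: formula gives 0, G = 0 ✓
  P=0, Q=0, R=1: formula gives 1, G = 1 ✓
  P=0, Q=1, R=0: formula gives 1, but G = 0 ✗
Row (0,1,0) is a counterexample, so the formula is not equivalent to G.

No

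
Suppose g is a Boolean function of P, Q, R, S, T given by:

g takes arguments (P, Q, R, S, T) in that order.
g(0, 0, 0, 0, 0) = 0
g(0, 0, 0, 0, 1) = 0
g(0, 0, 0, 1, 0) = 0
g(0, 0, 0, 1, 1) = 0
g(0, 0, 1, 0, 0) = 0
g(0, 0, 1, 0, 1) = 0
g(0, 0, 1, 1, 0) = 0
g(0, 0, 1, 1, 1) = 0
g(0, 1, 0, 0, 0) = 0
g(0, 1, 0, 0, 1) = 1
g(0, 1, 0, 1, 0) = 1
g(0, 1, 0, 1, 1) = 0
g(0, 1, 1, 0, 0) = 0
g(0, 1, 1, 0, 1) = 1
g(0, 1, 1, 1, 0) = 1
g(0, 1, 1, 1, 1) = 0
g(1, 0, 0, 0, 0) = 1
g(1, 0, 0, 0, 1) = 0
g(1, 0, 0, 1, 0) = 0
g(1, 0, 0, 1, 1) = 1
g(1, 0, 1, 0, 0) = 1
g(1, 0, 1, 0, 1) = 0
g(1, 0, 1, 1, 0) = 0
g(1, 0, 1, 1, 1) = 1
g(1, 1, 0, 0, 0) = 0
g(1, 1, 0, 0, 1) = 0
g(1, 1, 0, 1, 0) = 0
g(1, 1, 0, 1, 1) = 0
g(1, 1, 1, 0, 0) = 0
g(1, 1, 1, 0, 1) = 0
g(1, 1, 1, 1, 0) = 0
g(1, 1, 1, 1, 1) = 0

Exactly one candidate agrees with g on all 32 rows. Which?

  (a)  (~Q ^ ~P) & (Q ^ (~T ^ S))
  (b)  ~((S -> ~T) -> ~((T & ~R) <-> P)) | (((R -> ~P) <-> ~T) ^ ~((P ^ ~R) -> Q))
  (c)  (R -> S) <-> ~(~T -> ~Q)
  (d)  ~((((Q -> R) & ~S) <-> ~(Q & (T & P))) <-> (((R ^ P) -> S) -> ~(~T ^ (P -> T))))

a

(b) disagrees with g on (0,0,0,0,0) (formula → 1, table → 0); rule it out.
(c) disagrees with g on (0,0,1,0,0) (formula → 1, table → 0); rule it out.
(d) disagrees with g on (0,0,0,0,1) (formula → 1, table → 0); rule it out.
(a) is the remaining candidate, and it agrees with g on all 32 inputs.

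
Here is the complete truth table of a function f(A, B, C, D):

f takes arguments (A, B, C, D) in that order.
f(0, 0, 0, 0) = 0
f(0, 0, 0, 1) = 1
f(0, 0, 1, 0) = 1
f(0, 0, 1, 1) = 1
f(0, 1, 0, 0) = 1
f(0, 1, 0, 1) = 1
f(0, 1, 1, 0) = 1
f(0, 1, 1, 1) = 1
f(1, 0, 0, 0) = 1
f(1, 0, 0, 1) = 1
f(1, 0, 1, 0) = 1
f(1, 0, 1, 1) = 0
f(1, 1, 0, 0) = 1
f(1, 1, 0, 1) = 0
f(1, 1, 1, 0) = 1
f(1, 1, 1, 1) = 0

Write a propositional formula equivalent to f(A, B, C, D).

f(A, B, C, D) = NOT ((((((NOT A AND NOT B) AND NOT C) AND NOT D) OR (((A AND NOT B) AND C) AND D)) OR (((A AND B) AND NOT C) AND D)) OR (((A AND B) AND C) AND D))

f is 0 on only 4 rows — (0,0,0,0), (1,0,1,1), (1,1,0,1), (1,1,1,1). Writing each as a minterm (¬A·¬B·¬C·¬D, A·¬B·C·D, A·B·¬C·D, A·B·C·D) and OR-ing them characterizes exactly where f=0, so f is the negation of that disjunction.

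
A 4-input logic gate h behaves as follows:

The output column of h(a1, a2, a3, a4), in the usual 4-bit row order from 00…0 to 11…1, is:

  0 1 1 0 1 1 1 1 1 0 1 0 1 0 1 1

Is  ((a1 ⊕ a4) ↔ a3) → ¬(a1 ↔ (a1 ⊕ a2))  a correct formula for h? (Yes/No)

Check the formula against h row by row:
  a1=0, a2=0, a3=0, a4=0: formula gives 0, h = 0 ✓
  a1=0, a2=0, a3=0, a4=1: formula gives 1, h = 1 ✓
  a1=0, a2=0, a3=1, a4=0: formula gives 1, h = 1 ✓
  a1=0, a2=0, a3=1, a4=1: formula gives 0, h = 0 ✓
  …
  a1=1, a2=0, a3=1, a4=0: formula gives 0, but h = 1 ✗
Since they disagree at (1,0,1,0), the expression is not a correct formula for h.

No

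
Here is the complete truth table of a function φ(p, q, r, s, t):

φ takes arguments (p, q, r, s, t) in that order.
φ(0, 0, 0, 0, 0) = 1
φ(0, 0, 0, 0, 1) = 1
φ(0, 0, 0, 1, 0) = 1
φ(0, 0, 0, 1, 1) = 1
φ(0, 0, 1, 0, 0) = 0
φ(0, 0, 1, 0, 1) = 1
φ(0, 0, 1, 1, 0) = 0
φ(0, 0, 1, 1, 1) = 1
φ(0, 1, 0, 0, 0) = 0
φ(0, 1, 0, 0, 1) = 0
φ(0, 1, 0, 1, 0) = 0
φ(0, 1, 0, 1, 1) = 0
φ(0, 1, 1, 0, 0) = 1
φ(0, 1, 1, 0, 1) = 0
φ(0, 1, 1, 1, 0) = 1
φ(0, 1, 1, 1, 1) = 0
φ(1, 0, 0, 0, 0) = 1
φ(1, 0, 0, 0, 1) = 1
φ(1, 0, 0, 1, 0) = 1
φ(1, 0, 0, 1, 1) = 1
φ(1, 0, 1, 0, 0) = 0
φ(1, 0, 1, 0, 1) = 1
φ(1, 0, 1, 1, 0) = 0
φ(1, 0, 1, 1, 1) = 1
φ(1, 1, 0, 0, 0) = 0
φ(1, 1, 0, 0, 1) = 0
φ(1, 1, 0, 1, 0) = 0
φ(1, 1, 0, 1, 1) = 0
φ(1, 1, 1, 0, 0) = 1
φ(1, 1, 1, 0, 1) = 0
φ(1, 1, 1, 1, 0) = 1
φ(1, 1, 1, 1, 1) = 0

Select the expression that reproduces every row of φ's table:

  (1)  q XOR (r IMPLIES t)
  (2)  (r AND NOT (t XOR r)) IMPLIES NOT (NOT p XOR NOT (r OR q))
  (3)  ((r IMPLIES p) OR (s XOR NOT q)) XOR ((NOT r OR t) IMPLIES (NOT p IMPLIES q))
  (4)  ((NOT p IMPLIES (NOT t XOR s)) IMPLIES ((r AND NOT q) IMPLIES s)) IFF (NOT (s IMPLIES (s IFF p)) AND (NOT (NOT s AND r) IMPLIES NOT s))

1

(2) disagrees with φ on (0,0,1,0,0) (formula → 1, table → 0); rule it out.
(3) disagrees with φ on (0,0,1,1,0) (formula → 1, table → 0); rule it out.
(4) disagrees with φ on (0,0,0,0,0) (formula → 0, table → 1); rule it out.
(1) is the remaining candidate, and it agrees with φ on all 32 inputs.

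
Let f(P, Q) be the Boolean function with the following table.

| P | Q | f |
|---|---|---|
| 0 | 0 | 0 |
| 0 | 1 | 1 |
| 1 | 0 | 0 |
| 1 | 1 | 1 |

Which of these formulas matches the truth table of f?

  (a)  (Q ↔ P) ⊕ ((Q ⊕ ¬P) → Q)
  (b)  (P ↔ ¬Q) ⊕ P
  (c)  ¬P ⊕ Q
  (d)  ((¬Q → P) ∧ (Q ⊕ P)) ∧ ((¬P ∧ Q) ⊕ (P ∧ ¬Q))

b

(a) disagrees with f on (0,0) (formula → 1, table → 0); rule it out.
(c) disagrees with f on (0,0) (formula → 1, table → 0); rule it out.
(d) disagrees with f on (1,0) (formula → 1, table → 0); rule it out.
(b) is the remaining candidate, and it agrees with f on all 4 inputs.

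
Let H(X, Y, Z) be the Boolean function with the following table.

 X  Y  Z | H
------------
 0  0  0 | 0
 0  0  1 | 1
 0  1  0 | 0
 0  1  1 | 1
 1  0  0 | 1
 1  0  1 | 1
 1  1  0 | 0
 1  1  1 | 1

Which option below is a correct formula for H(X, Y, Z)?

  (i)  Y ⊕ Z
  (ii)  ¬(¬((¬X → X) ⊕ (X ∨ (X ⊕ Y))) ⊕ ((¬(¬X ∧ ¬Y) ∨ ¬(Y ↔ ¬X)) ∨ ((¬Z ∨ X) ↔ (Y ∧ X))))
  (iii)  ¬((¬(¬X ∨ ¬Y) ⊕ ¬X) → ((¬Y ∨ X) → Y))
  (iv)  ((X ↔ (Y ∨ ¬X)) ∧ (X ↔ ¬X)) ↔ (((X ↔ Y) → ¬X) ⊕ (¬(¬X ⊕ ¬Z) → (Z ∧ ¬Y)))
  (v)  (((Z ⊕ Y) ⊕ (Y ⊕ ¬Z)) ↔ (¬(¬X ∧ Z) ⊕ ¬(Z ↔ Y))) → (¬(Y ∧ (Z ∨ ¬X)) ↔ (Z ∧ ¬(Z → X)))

iv

(i) disagrees with H on (0,1,0) (formula → 1, table → 0); rule it out.
(ii) disagrees with H on (0,0,0) (formula → 1, table → 0); rule it out.
(iii) disagrees with H on (0,0,0) (formula → 1, table → 0); rule it out.
(v) disagrees with H on (0,1,0) (formula → 1, table → 0); rule it out.
That leaves (iv). Evaluating it on every row reproduces the table of H exactly.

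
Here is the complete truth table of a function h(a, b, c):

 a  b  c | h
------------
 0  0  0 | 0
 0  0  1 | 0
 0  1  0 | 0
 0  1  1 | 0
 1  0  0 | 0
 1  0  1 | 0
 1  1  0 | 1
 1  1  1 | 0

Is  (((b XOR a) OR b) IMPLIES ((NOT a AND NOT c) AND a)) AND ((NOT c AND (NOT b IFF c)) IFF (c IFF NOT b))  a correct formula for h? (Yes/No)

No

Check the formula against h row by row:
  a=0, b=0, c=0: formula gives 1, but h = 0 ✗
Row (0,0,0) is a counterexample, so the formula is not equivalent to h.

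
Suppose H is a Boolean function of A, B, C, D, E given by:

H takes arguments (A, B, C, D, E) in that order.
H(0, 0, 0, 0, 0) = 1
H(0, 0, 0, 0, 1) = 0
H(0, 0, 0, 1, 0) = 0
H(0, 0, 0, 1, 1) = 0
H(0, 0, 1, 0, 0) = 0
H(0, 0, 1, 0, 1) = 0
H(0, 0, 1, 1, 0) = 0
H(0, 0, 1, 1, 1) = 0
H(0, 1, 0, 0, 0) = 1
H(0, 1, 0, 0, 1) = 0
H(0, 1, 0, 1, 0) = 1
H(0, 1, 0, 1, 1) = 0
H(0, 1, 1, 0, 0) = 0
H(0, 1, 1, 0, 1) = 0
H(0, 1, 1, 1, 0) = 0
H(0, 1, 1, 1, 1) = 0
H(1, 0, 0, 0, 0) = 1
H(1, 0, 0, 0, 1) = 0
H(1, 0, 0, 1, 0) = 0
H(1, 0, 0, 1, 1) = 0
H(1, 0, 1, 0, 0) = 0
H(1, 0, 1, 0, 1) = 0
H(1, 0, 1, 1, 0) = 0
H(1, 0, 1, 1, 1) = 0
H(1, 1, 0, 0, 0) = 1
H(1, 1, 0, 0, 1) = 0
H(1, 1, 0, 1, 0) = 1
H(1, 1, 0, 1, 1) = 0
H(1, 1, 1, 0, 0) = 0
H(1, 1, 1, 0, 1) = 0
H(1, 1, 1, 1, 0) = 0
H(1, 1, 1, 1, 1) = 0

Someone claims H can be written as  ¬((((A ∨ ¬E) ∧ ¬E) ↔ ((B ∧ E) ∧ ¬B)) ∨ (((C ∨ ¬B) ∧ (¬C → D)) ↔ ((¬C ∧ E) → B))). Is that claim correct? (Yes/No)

Test each input against both H and the formula:
  A=0, B=0, C=0, D=0, E=0: formula gives 1, H = 1 ✓
  A=0, B=0, C=0, D=0, E=1: formula gives 0, H = 0 ✓
  A=0, B=0, C=0, D=1, E=0: formula gives 0, H = 0 ✓
  A=0, B=0, C=0, D=1, E=1: formula gives 0, H = 0 ✓
  …and likewise for the remaining 28 rows.
All 32 rows match — the expression computes H exactly.

Yes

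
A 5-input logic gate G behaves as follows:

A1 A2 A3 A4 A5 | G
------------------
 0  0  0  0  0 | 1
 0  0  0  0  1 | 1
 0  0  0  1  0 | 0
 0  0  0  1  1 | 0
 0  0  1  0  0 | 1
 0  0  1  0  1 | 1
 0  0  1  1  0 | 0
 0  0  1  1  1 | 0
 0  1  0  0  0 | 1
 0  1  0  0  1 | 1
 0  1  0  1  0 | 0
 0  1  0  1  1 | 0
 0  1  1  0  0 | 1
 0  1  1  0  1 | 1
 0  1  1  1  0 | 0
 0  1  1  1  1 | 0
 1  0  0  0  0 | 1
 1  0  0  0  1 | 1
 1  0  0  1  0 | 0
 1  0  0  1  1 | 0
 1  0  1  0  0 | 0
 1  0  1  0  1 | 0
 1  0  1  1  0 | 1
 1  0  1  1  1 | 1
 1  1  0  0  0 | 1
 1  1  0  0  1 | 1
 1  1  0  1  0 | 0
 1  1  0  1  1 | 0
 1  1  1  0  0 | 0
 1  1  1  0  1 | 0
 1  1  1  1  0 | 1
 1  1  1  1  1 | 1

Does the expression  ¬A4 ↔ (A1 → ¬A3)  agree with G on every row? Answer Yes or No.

Evaluate ¬A4 ↔ (A1 → ¬A3) on each row and compare to G:
  A1=0, A2=0, A3=0, A4=0, A5=0: formula gives 1, G = 1 ✓
  A1=0, A2=0, A3=0, A4=0, A5=1: formula gives 1, G = 1 ✓
  A1=0, A2=0, A3=0, A4=1, A5=0: formula gives 0, G = 0 ✓
  A1=0, A2=0, A3=0, A4=1, A5=1: formula gives 0, G = 0 ✓
  … (the remaining 28 rows also agree.)
No disagreement on any input; they are logically equivalent.

Yes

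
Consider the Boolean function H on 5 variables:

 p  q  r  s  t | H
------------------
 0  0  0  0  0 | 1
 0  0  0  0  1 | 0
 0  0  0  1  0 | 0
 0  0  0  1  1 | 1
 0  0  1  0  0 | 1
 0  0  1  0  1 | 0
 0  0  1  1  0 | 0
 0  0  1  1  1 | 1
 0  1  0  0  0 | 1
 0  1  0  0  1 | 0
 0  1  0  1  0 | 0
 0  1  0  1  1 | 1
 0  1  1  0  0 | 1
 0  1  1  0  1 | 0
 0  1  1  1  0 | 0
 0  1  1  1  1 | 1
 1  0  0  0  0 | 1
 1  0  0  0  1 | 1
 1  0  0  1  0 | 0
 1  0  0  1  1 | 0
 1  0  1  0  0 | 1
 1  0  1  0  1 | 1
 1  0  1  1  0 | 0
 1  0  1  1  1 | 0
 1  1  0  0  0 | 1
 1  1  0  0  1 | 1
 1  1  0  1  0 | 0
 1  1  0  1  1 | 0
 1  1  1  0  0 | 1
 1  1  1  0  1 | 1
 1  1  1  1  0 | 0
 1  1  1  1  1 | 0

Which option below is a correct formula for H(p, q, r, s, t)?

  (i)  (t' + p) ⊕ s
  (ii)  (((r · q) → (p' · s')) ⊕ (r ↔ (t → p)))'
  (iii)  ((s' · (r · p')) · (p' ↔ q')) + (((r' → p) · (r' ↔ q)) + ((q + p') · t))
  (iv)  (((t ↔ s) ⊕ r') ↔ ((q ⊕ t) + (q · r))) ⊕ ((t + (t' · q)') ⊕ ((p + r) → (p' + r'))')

i

(ii) fails at (0,0,0,0,0): the formula yields 0, H is 1.
(iii) fails at (0,0,0,0,0): the formula yields 0, H is 1.
(iv) fails at (0,0,0,0,0): the formula yields 0, H is 1.
Only (i) survives; checking it on all 32 rows confirms it matches H.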